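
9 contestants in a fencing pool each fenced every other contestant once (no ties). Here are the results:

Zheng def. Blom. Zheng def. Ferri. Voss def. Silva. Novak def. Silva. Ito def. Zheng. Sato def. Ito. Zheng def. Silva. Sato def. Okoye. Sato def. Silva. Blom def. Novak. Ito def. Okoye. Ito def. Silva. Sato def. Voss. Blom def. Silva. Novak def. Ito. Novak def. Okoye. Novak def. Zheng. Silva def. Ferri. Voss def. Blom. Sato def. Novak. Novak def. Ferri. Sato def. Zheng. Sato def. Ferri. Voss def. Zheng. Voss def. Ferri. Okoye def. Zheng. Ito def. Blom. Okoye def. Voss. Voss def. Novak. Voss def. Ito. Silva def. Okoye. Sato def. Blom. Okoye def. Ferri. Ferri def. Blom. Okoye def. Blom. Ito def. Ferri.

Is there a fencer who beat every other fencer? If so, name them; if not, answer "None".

Sato

Sato has 8 wins out of 8 opponents — a perfect record.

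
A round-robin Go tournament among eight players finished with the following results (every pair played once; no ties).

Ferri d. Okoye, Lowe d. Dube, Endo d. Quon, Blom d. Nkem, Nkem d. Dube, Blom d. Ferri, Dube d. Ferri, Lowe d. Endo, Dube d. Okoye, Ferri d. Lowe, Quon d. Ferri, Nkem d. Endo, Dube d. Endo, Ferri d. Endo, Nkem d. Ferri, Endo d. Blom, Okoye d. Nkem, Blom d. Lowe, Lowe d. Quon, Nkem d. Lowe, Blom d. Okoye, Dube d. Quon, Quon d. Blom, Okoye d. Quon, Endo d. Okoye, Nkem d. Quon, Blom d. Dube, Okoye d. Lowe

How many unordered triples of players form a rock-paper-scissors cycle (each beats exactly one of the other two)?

Win totals: Quon 2, Lowe 3, Endo 3, Ferri 3, Okoye 3, Dube 4, Nkem 5, Blom 5.
A player with w wins dominates both others in C(w,2) triples; summing gives 1 + 3 + 3 + 3 + 3 + 6 + 10 + 10 = 39 transitive triples.
Total triples C(8,3) = 56, so cyclic triples = 56 − 39 = 17.

17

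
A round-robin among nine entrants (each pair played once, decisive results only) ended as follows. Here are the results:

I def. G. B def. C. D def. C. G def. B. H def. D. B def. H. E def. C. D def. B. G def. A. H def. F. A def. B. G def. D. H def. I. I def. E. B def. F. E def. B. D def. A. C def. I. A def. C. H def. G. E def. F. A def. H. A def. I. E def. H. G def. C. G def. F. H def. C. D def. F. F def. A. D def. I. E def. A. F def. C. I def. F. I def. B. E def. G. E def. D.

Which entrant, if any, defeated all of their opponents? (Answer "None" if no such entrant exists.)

None

Highest win total is E with 7 (out of 8 possible).
E lost to I, so no entrant went undefeated.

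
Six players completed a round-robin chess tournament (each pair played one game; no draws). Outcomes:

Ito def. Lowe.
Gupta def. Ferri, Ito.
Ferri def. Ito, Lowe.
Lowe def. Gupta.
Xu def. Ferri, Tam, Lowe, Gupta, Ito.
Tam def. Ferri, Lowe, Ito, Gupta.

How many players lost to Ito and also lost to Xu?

Ito beat: Lowe.
Xu beat: Gupta, Ferri, Tam, Ito, Lowe.
Both beat: Lowe — 1.

1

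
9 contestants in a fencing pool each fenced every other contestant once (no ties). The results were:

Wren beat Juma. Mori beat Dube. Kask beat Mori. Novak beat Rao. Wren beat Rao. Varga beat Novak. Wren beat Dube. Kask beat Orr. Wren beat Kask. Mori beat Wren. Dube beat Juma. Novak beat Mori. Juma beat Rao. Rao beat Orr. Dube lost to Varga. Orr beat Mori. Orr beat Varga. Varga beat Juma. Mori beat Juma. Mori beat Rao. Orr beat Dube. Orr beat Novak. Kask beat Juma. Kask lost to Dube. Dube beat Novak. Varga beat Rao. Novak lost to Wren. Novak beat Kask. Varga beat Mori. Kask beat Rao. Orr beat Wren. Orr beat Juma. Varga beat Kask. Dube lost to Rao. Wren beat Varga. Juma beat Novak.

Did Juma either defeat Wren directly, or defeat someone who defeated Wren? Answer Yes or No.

Juma did not beat Wren directly.
Juma beat Novak, Rao, but each of them lost to Wren. No two-step path.

No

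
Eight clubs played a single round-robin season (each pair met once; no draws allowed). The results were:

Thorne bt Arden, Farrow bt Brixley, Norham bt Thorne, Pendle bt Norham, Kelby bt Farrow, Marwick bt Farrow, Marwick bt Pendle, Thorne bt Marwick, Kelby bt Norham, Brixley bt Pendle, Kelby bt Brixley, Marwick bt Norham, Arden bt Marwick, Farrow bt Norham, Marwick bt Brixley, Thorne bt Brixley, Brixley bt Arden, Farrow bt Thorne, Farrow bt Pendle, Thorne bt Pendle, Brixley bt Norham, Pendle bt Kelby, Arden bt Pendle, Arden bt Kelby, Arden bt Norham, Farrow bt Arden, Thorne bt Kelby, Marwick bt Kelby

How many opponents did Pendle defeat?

Pendle's results: beat Norham, Kelby; lost to Thorne, Marwick, Farrow, Brixley, Arden.
That is 2 wins.

2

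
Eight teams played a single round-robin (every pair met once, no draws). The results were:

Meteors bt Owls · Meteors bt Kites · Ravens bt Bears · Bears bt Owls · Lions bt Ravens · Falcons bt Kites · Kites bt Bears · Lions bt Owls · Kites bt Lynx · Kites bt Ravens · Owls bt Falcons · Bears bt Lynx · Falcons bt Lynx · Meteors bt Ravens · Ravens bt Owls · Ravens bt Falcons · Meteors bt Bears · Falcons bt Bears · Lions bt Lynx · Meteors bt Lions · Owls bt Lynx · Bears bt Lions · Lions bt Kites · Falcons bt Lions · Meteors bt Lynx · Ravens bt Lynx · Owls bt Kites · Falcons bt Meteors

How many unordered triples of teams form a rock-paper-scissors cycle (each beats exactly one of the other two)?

10

Win totals: Kites 3, Meteors 6, Lions 4, Ravens 4, Bears 3, Falcons 5, Owls 3, Lynx 0.
A team with w wins dominates both others in C(w,2) triples; summing gives 3 + 15 + 6 + 6 + 3 + 10 + 3 + 0 = 46 transitive triples.
Total triples C(8,3) = 56, so cyclic triples = 56 − 46 = 10.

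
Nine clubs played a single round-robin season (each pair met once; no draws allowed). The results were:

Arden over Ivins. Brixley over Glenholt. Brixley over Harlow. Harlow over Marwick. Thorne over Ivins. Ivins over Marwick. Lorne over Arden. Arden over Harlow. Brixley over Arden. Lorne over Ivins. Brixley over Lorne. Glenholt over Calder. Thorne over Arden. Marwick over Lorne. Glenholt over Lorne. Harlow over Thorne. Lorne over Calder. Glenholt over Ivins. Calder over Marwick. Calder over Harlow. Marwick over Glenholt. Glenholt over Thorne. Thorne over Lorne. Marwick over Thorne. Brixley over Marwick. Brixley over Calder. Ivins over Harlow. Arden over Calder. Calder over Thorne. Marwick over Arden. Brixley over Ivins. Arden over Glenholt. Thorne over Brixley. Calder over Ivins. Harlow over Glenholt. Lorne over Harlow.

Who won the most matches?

Win totals: Ivins 2, Glenholt 4, Lorne 4, Marwick 4, Thorne 4, Calder 4, Arden 4, Brixley 7, Harlow 3.
Brixley leads with 7 wins (next highest: 4).

Brixley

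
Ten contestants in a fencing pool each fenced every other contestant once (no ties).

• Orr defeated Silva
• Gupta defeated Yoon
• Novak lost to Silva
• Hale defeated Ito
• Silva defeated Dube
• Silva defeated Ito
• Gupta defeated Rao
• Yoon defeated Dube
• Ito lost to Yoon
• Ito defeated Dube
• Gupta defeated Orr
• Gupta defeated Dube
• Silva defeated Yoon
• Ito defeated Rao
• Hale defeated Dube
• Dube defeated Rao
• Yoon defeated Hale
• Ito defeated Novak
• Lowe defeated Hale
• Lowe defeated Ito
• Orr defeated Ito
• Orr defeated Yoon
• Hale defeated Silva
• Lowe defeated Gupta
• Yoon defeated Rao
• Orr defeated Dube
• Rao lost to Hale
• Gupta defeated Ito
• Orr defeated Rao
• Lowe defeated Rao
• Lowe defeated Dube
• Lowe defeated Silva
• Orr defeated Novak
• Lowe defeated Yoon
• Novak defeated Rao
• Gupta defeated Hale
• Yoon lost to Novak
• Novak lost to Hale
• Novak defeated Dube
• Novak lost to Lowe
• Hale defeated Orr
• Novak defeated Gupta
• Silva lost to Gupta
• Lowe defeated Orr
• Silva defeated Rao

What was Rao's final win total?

0

Rao's results: beat no one; lost to Yoon, Silva, Hale, Dube, Ito, Lowe, Orr, Novak, Gupta.
That is 0 wins.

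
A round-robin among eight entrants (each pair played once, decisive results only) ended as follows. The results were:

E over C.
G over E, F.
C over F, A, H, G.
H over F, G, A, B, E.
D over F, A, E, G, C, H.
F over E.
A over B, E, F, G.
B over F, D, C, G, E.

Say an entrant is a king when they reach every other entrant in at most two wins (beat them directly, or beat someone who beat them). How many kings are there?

A cannot reach H in two steps.
B reaches everyone (king).
C cannot reach D in two steps.
D reaches everyone (king).
E cannot reach B, D in two steps.
F cannot reach A, B, D, G, H in two steps.
G cannot reach A, B, D, H in two steps.
H reaches everyone (king).
Kings: B, D, H — 3.

3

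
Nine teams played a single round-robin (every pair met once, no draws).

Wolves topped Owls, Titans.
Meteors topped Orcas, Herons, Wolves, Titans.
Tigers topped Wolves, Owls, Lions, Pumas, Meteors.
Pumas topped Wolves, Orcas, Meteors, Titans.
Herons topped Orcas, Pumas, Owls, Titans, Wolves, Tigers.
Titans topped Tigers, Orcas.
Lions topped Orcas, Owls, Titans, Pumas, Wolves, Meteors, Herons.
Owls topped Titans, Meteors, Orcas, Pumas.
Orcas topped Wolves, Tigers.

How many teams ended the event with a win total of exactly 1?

Win totals: Herons 6, Meteors 4, Pumas 4, Titans 2, Owls 4, Wolves 2, Orcas 2, Lions 7, Tigers 5.
No team has exactly 1 wins.

0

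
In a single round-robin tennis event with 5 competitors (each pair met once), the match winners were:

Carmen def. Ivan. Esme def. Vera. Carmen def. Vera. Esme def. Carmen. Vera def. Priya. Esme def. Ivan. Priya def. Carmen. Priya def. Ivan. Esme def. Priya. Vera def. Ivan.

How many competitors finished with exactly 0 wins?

1

Win totals: Ivan 0, Vera 2, Priya 2, Carmen 2, Esme 4.
Exactly 0: Ivan — 1 competitor.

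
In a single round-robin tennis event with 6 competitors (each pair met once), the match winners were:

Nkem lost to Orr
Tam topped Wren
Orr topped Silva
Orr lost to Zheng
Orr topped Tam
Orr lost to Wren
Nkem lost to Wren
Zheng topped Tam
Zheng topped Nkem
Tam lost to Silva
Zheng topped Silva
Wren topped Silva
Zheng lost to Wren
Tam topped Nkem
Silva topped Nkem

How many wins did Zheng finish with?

Zheng's results: beat Orr, Silva, Nkem, Tam; lost to Wren.
That is 4 wins.

4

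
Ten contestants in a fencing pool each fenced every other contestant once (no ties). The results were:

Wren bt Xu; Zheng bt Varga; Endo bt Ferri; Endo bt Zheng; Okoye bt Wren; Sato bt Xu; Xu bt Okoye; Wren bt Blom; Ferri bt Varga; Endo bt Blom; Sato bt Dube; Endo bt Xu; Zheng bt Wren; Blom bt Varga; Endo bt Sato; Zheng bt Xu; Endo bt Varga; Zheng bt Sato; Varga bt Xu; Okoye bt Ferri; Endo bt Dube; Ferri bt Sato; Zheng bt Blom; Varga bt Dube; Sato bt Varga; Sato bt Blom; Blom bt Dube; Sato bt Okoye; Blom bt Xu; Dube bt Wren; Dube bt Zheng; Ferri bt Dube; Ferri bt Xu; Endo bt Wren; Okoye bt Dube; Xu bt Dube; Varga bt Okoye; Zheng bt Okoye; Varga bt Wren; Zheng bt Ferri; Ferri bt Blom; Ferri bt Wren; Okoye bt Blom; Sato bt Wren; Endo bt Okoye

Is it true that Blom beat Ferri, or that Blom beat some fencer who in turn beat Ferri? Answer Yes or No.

No

Blom did not beat Ferri directly.
Blom beat Dube, Xu, Varga, but each of them lost to Ferri. No two-step path.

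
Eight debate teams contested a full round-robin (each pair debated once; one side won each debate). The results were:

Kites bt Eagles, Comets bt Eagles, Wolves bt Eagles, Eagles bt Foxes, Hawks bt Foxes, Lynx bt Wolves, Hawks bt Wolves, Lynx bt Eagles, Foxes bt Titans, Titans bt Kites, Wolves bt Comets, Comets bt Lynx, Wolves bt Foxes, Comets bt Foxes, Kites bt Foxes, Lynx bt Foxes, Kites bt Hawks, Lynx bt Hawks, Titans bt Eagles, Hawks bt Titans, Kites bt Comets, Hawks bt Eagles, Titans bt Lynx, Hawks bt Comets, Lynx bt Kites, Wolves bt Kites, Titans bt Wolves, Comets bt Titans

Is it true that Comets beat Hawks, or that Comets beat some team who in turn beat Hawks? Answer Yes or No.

Yes

Comets did not beat Hawks directly.
Comets beat Foxes, Titans, Eagles, Lynx. Of those, Lynx beat Hawks.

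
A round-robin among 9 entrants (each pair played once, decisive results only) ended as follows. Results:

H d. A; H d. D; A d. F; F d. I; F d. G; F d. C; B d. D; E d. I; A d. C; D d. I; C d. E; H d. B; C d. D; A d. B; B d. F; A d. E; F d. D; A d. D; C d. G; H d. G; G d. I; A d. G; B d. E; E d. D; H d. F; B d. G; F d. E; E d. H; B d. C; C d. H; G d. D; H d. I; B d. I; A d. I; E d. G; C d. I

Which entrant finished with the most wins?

Win totals: A 7, B 6, C 5, D 1, E 4, F 5, G 2, H 6, I 0.
A leads with 7 wins (next highest: 6).

A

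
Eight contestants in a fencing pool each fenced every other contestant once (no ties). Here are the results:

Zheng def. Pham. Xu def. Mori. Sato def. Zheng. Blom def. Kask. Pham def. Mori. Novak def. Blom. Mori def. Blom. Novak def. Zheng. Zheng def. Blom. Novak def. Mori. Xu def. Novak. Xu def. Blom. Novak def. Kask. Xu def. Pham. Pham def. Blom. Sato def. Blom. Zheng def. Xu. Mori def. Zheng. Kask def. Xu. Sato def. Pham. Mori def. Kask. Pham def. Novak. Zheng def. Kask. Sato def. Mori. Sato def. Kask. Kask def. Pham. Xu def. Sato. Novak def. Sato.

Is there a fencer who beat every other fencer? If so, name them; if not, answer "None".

Highest win total is Xu with 5 (out of 7 possible).
Xu lost to Zheng, Kask, so no fencer went undefeated.

None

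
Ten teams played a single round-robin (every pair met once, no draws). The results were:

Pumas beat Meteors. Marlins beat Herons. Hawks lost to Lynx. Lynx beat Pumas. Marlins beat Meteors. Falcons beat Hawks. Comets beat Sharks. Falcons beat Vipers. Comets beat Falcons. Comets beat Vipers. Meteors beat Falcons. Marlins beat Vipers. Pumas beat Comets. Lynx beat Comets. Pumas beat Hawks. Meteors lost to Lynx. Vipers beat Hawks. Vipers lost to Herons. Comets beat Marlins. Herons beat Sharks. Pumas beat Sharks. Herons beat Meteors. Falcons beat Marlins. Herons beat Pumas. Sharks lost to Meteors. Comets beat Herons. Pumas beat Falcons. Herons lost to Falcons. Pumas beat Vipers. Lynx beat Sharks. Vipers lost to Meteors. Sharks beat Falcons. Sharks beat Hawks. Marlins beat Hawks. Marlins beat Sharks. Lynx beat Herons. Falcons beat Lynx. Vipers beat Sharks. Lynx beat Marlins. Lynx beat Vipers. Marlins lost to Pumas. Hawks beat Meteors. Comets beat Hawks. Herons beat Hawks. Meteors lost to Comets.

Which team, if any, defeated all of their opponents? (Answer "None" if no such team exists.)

Highest win total is Lynx with 8 (out of 9 possible).
Lynx lost to Falcons, so no team went undefeated.

None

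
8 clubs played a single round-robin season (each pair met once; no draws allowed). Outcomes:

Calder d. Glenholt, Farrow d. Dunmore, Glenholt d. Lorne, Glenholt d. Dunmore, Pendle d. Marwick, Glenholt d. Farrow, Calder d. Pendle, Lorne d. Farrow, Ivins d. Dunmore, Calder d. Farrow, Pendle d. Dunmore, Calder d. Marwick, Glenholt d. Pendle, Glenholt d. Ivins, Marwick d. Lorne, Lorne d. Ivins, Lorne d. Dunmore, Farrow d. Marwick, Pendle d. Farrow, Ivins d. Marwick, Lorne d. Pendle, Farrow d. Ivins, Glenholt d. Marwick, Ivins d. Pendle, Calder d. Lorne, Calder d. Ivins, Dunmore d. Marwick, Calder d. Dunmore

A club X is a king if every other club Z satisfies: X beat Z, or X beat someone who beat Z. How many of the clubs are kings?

1

Lorne cannot reach Calder, Glenholt in two steps.
Calder reaches everyone (king).
Glenholt cannot reach Calder in two steps.
Pendle cannot reach Calder, Glenholt in two steps.
Marwick cannot reach Calder, Glenholt in two steps.
Farrow cannot reach Calder, Glenholt in two steps.
Dunmore cannot reach Calder, Glenholt, Pendle, Farrow, Ivins in two steps.
Ivins cannot reach Calder, Glenholt in two steps.
Kings: Calder — 1.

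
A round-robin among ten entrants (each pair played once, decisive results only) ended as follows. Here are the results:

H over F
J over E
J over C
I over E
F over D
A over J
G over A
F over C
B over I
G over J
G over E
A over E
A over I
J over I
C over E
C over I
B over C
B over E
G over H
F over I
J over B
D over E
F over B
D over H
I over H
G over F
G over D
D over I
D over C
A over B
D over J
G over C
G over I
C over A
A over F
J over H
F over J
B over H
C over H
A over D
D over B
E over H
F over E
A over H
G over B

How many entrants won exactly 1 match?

2

Win totals: A 7, B 4, C 4, D 6, E 1, F 6, G 9, H 1, I 2, J 5.
Exactly 1: E, H — 2 entrants.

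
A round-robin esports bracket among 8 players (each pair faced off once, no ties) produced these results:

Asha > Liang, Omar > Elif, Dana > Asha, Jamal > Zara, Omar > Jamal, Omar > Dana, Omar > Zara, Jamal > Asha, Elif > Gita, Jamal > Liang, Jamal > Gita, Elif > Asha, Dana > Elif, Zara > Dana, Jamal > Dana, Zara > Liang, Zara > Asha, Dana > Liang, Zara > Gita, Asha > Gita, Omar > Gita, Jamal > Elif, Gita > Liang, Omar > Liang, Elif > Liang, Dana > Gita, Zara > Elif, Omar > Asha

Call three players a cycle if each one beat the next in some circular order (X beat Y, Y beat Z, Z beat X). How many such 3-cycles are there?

Win totals: Liang 0, Zara 5, Elif 3, Gita 1, Dana 4, Asha 2, Omar 7, Jamal 6.
A player with w wins dominates both others in C(w,2) triples; summing gives 0 + 10 + 3 + 0 + 6 + 1 + 21 + 15 = 56 transitive triples.
Total triples C(8,3) = 56, so cyclic triples = 56 − 56 = 0.

0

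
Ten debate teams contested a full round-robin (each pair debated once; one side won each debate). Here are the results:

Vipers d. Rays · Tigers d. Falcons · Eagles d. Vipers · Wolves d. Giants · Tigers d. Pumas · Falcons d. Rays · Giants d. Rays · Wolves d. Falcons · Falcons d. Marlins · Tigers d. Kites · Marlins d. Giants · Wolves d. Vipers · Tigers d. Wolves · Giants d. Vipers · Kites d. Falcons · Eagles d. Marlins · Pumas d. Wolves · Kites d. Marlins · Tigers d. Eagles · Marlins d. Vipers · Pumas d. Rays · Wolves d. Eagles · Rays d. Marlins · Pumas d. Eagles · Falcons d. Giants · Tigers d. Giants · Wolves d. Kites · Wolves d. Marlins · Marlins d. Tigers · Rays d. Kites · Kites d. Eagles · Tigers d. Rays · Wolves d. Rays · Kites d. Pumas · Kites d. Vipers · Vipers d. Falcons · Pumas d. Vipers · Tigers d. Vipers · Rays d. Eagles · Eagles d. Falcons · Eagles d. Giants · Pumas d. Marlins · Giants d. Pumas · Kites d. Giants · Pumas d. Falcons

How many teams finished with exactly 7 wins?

1

Win totals: Eagles 4, Rays 3, Vipers 2, Tigers 8, Kites 6, Marlins 3, Giants 3, Pumas 6, Falcons 3, Wolves 7.
Exactly 7: Wolves — 1 team.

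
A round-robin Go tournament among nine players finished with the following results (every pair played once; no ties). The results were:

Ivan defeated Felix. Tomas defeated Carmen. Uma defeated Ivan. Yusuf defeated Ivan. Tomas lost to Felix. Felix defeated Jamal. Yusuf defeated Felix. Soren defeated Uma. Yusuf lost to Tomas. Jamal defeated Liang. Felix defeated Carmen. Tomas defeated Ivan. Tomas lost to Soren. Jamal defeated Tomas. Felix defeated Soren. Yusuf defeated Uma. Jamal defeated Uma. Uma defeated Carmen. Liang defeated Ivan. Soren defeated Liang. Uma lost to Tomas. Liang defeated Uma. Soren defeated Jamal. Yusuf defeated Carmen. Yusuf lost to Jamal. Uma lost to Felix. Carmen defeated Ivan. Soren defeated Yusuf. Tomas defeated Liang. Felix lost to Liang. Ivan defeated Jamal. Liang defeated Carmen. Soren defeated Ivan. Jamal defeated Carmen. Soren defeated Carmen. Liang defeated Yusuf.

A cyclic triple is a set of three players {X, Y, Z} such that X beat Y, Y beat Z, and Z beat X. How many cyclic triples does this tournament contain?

Win totals: Soren 7, Felix 5, Tomas 5, Uma 2, Carmen 1, Ivan 2, Yusuf 4, Jamal 5, Liang 5.
A player with w wins dominates both others in C(w,2) triples; summing gives 21 + 10 + 10 + 1 + 0 + 1 + 6 + 10 + 10 = 69 transitive triples.
Total triples C(9,3) = 84, so cyclic triples = 84 − 69 = 15.

15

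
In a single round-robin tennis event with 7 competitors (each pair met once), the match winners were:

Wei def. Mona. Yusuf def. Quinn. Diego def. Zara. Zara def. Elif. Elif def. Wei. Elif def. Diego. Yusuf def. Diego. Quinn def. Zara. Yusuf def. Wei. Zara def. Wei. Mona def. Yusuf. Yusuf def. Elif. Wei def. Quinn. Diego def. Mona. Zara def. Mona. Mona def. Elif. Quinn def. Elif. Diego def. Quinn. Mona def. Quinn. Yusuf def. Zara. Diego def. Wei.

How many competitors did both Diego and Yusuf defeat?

Diego beat: Quinn, Mona, Wei, Zara.
Yusuf beat: Quinn, Wei, Elif, Zara, Diego.
Both beat: Quinn, Wei, Zara — 3.

3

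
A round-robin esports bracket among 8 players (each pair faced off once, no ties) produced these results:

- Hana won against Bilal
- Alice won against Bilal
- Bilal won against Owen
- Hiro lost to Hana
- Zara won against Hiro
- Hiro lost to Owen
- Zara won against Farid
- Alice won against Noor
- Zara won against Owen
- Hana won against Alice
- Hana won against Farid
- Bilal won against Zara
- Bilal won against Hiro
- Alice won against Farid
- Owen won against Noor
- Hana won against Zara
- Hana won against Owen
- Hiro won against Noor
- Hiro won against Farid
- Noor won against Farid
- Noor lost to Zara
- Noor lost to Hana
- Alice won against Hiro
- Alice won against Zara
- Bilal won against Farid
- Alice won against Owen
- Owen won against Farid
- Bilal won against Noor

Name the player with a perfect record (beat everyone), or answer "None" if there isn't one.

Hana

Hana has 7 wins out of 7 opponents — a perfect record.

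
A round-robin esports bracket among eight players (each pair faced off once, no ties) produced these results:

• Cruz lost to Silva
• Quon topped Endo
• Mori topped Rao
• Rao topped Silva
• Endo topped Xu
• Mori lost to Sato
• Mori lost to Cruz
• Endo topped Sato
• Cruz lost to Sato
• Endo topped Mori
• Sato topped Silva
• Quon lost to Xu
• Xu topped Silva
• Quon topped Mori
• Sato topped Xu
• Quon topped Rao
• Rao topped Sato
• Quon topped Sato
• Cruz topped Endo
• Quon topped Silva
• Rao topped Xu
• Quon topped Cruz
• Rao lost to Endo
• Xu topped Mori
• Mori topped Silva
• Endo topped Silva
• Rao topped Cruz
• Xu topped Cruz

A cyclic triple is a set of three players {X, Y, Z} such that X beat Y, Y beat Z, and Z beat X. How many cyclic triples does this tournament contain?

Win totals: Cruz 2, Quon 6, Sato 4, Xu 4, Mori 2, Rao 4, Endo 5, Silva 1.
A player with w wins dominates both others in C(w,2) triples; summing gives 1 + 15 + 6 + 6 + 1 + 6 + 10 + 0 = 45 transitive triples.
Total triples C(8,3) = 56, so cyclic triples = 56 − 45 = 11.

11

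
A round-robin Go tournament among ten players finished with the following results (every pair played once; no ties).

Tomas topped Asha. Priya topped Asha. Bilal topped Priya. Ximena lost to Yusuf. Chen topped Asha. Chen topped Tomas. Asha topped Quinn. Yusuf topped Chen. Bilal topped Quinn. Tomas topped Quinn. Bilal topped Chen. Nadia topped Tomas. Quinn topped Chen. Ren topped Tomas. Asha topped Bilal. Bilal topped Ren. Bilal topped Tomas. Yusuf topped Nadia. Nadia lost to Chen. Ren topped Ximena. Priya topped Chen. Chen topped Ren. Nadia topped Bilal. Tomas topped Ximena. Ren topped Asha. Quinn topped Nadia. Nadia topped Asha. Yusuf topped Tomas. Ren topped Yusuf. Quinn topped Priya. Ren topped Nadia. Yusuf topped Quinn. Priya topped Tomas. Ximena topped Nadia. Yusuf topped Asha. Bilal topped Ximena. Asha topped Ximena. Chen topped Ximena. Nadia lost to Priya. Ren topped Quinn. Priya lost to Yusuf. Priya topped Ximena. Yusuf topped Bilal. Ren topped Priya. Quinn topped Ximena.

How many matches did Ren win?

Ren's results: beat Quinn, Yusuf, Ximena, Nadia, Priya, Asha, Tomas; lost to Bilal, Chen.
That is 7 wins.

7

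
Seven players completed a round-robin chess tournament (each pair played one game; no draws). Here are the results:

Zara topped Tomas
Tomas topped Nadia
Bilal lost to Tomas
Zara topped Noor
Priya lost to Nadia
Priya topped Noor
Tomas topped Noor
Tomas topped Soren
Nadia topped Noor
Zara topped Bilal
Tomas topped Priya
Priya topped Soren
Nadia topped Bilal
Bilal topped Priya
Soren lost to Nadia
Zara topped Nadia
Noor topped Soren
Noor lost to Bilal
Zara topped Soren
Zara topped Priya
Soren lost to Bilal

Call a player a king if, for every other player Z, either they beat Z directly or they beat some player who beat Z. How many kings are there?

Zara reaches everyone (king).
Nadia cannot reach Zara, Tomas in two steps.
Priya cannot reach Zara, Nadia, Tomas, Bilal in two steps.
Noor cannot reach Zara, Nadia, Priya, Tomas, Bilal in two steps.
Soren cannot reach Zara, Nadia, Priya, Noor, Tomas, Bilal in two steps.
Tomas cannot reach Zara in two steps.
Bilal cannot reach Zara, Nadia, Tomas in two steps.
Kings: Zara — 1.

1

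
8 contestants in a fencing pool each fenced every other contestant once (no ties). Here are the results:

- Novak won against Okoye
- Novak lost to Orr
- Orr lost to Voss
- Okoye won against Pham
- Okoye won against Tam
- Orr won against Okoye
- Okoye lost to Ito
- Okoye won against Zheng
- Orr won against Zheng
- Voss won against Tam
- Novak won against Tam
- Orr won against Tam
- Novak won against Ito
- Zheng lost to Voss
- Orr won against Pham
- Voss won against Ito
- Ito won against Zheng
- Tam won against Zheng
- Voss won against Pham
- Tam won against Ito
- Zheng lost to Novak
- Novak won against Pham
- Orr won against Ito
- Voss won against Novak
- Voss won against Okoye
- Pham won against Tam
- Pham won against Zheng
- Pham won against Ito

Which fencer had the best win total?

Win totals: Zheng 0, Pham 3, Orr 6, Tam 2, Ito 2, Novak 5, Okoye 3, Voss 7.
Voss leads with 7 wins (next highest: 6).

Voss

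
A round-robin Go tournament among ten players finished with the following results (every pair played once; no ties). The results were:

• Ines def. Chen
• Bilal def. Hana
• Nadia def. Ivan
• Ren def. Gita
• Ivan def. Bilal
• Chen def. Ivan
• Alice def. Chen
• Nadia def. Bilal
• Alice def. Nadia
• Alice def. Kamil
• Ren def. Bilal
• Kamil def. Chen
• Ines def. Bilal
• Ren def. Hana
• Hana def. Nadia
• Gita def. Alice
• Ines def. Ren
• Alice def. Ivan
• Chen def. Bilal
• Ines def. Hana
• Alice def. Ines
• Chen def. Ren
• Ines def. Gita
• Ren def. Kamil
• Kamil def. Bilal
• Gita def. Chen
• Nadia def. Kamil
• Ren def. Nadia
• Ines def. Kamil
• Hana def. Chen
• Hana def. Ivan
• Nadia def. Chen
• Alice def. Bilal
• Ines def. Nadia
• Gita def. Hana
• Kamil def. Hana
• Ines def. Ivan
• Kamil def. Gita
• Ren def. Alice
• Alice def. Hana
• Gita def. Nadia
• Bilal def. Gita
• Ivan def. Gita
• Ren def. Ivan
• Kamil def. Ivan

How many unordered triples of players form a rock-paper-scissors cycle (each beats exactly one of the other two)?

20

Win totals: Hana 3, Bilal 2, Kamil 5, Alice 7, Ren 7, Ines 8, Chen 3, Ivan 2, Gita 4, Nadia 4.
A player with w wins dominates both others in C(w,2) triples; summing gives 3 + 1 + 10 + 21 + 21 + 28 + 3 + 1 + 6 + 6 = 100 transitive triples.
Total triples C(10,3) = 120, so cyclic triples = 120 − 100 = 20.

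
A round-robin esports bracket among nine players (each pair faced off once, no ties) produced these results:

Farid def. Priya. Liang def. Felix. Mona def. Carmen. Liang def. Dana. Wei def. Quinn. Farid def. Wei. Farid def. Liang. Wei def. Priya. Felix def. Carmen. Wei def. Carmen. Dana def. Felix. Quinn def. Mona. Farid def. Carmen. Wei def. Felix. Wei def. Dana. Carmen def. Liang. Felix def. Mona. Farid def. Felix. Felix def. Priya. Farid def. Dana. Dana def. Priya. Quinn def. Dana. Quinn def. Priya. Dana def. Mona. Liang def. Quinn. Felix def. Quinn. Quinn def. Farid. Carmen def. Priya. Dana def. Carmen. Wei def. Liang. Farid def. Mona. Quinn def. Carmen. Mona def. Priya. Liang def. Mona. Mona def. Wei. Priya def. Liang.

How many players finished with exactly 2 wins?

Win totals: Dana 4, Carmen 2, Wei 6, Priya 1, Liang 4, Quinn 5, Mona 3, Felix 4, Farid 7.
Exactly 2: Carmen — 1 player.

1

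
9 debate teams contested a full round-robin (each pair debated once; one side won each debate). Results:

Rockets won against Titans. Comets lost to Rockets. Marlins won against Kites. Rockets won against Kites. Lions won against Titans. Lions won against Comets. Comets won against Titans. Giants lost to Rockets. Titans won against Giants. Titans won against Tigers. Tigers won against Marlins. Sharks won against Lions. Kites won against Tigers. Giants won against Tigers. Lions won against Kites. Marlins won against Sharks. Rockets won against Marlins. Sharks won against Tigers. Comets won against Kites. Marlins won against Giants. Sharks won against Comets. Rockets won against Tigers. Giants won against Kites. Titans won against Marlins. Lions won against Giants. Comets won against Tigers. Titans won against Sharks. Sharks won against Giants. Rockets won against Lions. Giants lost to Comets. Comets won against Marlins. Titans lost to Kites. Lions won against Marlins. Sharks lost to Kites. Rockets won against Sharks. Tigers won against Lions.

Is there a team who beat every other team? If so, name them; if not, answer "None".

Rockets

Rockets has 8 wins out of 8 opponents — a perfect record.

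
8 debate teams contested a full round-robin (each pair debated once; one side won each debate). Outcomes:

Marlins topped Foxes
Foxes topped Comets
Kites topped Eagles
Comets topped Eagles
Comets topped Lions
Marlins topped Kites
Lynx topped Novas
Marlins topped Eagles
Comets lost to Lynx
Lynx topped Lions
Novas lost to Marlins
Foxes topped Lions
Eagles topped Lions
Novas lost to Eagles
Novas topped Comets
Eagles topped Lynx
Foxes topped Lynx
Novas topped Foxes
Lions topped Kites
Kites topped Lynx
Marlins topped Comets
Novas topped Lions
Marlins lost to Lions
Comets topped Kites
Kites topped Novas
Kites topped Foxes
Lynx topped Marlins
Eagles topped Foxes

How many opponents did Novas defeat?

3

Novas' results: beat Foxes, Lions, Comets; lost to Kites, Lynx, Marlins, Eagles.
That is 3 wins.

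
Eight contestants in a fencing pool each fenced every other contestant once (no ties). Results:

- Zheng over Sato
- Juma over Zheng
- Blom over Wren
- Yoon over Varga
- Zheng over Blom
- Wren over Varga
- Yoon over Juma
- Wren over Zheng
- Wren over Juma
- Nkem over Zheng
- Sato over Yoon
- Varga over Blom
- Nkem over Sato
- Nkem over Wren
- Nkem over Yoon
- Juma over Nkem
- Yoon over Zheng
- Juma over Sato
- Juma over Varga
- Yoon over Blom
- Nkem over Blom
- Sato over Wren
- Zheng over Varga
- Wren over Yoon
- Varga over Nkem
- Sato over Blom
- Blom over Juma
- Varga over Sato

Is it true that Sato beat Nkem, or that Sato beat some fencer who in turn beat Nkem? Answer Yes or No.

Sato did not beat Nkem directly.
Sato beat Wren, Yoon, Blom, but each of them lost to Nkem. No two-step path.

No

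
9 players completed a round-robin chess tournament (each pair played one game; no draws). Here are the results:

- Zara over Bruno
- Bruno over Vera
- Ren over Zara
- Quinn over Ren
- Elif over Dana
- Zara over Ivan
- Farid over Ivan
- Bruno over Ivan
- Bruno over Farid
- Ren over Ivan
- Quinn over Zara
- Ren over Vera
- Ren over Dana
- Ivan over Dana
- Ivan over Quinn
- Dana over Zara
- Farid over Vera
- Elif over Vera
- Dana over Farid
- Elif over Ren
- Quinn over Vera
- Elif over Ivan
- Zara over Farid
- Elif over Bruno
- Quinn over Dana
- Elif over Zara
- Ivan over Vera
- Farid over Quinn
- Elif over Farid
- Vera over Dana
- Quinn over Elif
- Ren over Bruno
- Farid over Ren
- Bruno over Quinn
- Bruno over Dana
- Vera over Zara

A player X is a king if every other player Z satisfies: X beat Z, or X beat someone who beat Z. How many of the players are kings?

Quinn reaches everyone (king).
Farid reaches everyone (king).
Dana cannot reach Elif in two steps.
Zara cannot reach Elif in two steps.
Ren cannot reach Elif in two steps.
Elif reaches everyone (king).
Vera cannot reach Quinn, Ren, Elif in two steps.
Ivan cannot reach Bruno in two steps.
Bruno reaches everyone (king).
Kings: Quinn, Farid, Elif, Bruno — 4.

4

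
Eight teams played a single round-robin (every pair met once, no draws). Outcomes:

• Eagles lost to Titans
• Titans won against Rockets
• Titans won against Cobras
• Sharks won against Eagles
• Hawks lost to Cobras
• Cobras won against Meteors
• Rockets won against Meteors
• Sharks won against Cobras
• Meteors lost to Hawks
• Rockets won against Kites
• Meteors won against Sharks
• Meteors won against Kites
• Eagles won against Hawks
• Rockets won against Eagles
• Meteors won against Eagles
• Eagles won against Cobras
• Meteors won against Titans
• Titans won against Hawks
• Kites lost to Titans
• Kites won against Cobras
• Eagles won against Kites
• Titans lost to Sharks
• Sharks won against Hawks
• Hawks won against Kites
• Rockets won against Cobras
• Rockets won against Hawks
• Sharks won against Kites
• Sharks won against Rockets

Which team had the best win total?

Sharks

Win totals: Kites 1, Hawks 2, Sharks 6, Cobras 2, Rockets 5, Eagles 3, Meteors 4, Titans 5.
Sharks leads with 6 wins (next highest: 5).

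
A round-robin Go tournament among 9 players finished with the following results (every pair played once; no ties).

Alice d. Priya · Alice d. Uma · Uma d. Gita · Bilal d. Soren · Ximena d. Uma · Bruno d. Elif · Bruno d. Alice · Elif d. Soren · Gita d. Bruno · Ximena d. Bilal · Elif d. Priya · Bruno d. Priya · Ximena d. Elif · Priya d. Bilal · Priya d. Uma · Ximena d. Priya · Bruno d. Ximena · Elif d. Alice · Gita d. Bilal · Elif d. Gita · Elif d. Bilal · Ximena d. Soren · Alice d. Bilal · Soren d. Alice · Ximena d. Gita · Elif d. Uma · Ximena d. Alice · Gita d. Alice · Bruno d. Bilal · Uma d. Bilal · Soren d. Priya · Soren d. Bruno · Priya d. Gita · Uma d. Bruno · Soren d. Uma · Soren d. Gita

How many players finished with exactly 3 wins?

4

Win totals: Alice 3, Bilal 1, Elif 6, Priya 3, Gita 3, Ximena 7, Soren 5, Uma 3, Bruno 5.
Exactly 3: Alice, Priya, Gita, Uma — 4 players.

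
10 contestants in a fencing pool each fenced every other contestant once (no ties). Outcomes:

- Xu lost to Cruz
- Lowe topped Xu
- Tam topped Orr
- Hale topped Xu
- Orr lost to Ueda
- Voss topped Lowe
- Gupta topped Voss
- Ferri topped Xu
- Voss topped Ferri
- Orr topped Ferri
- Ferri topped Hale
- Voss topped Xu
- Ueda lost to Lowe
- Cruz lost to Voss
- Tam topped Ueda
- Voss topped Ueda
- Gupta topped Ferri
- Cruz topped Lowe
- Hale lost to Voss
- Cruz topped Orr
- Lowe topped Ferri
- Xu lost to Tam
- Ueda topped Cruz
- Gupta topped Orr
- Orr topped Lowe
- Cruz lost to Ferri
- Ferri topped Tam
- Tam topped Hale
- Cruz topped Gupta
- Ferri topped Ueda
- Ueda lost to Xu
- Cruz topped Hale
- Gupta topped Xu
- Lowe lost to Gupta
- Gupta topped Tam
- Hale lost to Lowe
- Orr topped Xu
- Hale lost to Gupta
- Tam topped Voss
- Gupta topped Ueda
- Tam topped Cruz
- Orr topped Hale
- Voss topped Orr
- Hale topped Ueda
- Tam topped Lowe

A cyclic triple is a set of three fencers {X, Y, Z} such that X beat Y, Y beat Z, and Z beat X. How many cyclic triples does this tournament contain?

16

Win totals: Ferri 5, Tam 7, Hale 2, Ueda 2, Cruz 5, Voss 7, Gupta 8, Xu 1, Orr 4, Lowe 4.
A fencer with w wins dominates both others in C(w,2) triples; summing gives 10 + 21 + 1 + 1 + 10 + 21 + 28 + 0 + 6 + 6 = 104 transitive triples.
Total triples C(10,3) = 120, so cyclic triples = 120 − 104 = 16.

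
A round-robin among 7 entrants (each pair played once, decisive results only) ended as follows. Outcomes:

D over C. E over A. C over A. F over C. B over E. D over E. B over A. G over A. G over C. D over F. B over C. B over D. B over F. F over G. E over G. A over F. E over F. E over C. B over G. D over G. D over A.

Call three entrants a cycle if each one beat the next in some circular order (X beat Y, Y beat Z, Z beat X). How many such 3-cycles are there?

2

Win totals: A 1, B 6, C 1, D 5, E 4, F 2, G 2.
An entrant with w wins dominates both others in C(w,2) triples; summing gives 0 + 15 + 0 + 10 + 6 + 1 + 1 = 33 transitive triples.
Total triples C(7,3) = 35, so cyclic triples = 35 − 33 = 2.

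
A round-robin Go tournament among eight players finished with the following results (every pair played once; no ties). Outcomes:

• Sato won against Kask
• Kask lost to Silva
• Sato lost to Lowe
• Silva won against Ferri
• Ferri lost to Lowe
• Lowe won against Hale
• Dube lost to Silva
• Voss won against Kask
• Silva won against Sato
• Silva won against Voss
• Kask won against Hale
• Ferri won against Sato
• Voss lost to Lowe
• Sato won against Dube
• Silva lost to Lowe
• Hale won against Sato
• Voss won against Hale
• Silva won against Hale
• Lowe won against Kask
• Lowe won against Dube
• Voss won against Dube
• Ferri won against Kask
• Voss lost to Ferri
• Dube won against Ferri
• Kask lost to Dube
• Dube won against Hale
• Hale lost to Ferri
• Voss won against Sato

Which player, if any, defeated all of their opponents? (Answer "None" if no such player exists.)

Lowe has 7 wins out of 7 opponents — a perfect record.

Lowe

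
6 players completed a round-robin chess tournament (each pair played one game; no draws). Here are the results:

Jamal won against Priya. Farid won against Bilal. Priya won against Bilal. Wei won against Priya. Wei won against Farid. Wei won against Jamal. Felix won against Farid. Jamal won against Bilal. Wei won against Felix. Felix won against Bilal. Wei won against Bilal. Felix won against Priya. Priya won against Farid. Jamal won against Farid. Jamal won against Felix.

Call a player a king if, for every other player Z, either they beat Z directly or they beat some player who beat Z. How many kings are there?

1

Felix cannot reach Jamal, Wei in two steps.
Bilal cannot reach Felix, Farid, Jamal, Wei, Priya in two steps.
Farid cannot reach Felix, Jamal, Wei, Priya in two steps.
Jamal cannot reach Wei in two steps.
Wei reaches everyone (king).
Priya cannot reach Felix, Jamal, Wei in two steps.
Kings: Wei — 1.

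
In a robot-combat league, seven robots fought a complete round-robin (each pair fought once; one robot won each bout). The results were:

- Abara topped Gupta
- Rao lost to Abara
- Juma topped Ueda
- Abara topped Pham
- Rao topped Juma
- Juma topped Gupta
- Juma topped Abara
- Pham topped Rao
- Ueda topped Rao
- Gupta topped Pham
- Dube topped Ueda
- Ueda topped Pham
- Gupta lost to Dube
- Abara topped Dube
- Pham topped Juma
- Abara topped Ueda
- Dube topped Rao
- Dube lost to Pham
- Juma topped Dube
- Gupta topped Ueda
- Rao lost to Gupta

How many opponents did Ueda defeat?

2

Ueda's results: beat Pham, Rao; lost to Dube, Abara, Juma, Gupta.
That is 2 wins.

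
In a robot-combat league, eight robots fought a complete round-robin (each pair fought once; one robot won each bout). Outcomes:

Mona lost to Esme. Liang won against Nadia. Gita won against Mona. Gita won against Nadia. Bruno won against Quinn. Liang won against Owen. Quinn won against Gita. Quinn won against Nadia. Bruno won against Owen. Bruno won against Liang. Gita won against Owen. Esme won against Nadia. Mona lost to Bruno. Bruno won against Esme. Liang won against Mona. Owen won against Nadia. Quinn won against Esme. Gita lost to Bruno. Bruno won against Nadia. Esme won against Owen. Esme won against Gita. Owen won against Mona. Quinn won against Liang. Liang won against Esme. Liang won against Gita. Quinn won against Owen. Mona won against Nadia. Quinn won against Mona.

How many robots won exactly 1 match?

Win totals: Bruno 7, Owen 2, Gita 3, Quinn 6, Nadia 0, Esme 4, Liang 5, Mona 1.
Exactly 1: Mona — 1 robot.

1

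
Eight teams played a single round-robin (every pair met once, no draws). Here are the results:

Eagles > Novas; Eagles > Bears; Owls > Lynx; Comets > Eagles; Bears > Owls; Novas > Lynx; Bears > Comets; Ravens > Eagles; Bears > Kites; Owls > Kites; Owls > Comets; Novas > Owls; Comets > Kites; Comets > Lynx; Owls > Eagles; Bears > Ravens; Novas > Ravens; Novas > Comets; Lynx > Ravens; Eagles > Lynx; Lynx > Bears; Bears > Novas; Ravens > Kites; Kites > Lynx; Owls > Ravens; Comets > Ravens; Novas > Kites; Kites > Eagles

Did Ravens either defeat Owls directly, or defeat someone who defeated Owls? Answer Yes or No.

No

Ravens did not beat Owls directly.
Ravens beat Kites, Eagles, but each of them lost to Owls. No two-step path.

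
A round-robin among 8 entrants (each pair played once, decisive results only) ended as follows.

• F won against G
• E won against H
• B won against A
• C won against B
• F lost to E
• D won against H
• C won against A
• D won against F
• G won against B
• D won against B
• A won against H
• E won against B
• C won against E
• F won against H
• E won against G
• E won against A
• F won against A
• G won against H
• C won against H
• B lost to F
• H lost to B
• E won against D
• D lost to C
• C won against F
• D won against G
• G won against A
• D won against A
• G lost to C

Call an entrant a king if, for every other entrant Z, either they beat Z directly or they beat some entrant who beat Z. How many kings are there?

A cannot reach B, C, D, E, F, G in two steps.
B cannot reach C, D, E, F, G in two steps.
C reaches everyone (king).
D cannot reach C, E in two steps.
E cannot reach C in two steps.
F cannot reach C, D, E in two steps.
G cannot reach C, D, E, F in two steps.
H cannot reach A, B, C, D, E, F, G in two steps.
Kings: C — 1.

1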